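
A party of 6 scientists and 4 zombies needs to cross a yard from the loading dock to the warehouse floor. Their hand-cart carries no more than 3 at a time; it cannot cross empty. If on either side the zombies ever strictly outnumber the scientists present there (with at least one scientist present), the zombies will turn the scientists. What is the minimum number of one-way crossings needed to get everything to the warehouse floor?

Counting alone: each trip to the warehouse floor takes at most 3 across and each return brings at least 1 back, so after t trips out (and t−1 returns) at most 3t − (t−1) of the 10 are across; that first reaches 10 at t = 5, so at least 9 crossings are needed.
The plan below uses exactly 9 crossings, so it is optimal:
1. 2 zombies → the warehouse floor.  (the loading dock: 6S 2Z; the warehouse floor: 0S 2Z)
2. 1 zombie ← the loading dock.  (the loading dock: 6S 3Z; the warehouse floor: 0S 1Z)
3. 3 zombies → the warehouse floor.  (the loading dock: 6S 0Z; the warehouse floor: 0S 4Z)
4. 1 zombie ← the loading dock.  (the loading dock: 6S 1Z; the warehouse floor: 0S 3Z)
5. 3 scientists → the warehouse floor.  (the loading dock: 3S 1Z; the warehouse floor: 3S 3Z)
6. 1 zombie ← the loading dock.  (the loading dock: 3S 2Z; the warehouse floor: 3S 2Z)
7. 1 scientist and 2 zombies → the warehouse floor.  (the loading dock: 2S 0Z; the warehouse floor: 4S 4Z)
8. 1 zombie ← the loading dock.  (the loading dock: 2S 1Z; the warehouse floor: 4S 3Z)
9. 2 scientists and 1 zombie → the warehouse floor.  (the loading dock: 0S 0Z; the warehouse floor: 6S 4Z)

9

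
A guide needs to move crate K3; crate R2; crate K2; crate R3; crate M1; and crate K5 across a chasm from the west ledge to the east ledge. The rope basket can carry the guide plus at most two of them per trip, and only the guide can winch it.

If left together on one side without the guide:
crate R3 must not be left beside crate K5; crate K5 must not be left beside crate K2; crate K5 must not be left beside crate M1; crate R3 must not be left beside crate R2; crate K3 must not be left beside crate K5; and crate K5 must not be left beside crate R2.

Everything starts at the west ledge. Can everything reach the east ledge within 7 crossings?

No

Counting alone: the guide can take at most 2 across per trip to the east ledge, so moving all 6 needs at least 3 loaded trips out, with a return between consecutive ones — at least 5 crossings.
The safety rule pushes this higher. Following every safe sequence of crossings, the most of the 6 that can be at the east ledge as the rope basket arrives there on crossings 5, 7 is 4, 5 respectively — never all 6.
So the move cannot be finished within 7 crossings. (The shortest complete plan takes 9:)
1. Guide goes to the east ledge with crate K5 and crate R2.
2. Guide goes back to the west ledge with crate R2.
3. Guide goes to the east ledge with crate K3 and crate R2.
4. Guide goes back to the west ledge with crate K5.
5. Guide goes to the east ledge with crate K2 and crate K5.
6. Guide goes back to the west ledge with crate K5.
7. Guide goes to the east ledge with crate M1 and crate R3.
8. Guide goes back to the west ledge with crate R2.
9. Guide goes to the east ledge with crate K5 and crate R2.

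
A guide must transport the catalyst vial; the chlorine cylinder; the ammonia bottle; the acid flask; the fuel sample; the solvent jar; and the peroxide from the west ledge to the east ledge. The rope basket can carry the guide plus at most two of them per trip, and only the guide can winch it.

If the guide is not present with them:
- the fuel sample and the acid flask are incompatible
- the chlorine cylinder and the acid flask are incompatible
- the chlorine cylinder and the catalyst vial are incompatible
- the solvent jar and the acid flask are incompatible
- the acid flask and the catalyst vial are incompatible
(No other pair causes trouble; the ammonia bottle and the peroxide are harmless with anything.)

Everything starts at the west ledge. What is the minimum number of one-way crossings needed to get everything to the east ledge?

Counting alone: the guide can take at most 2 across per trip to the east ledge, so moving all 7 needs at least 4 loaded trips out, with a return between consecutive ones — at least 7 crossings.
The safety rule pushes this higher. Following every safe sequence of crossings, the most of the 7 that can be at the east ledge as the rope basket arrives there on crossings 7, 9 is 5, 6 respectively — never all 7.
So no plan with fewer than 11 crossings exists, and this one achieves 11:
1. Guide goes to the east ledge with the acid flask and the catalyst vial.
2. Guide goes back to the west ledge with the catalyst vial.
3. Guide goes to the east ledge with the ammonia bottle and the catalyst vial.
4. Guide goes back to the west ledge with the catalyst vial.
5. Guide goes to the east ledge with the catalyst vial and the fuel sample.
6. Guide goes back to the west ledge with the acid flask.
7. Guide goes to the east ledge with the chlorine cylinder and the solvent jar.
8. Guide goes back to the west ledge with the catalyst vial.
9. Guide goes to the east ledge with the catalyst vial and the peroxide.
10. Guide goes back to the west ledge with the catalyst vial.
11. Guide goes to the east ledge with the acid flask and the catalyst vial.

11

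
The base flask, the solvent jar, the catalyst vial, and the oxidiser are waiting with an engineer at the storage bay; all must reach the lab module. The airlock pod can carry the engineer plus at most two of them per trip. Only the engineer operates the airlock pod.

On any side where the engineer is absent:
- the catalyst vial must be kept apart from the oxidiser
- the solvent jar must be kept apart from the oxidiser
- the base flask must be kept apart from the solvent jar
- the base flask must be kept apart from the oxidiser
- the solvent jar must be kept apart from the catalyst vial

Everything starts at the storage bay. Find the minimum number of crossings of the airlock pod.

Counting alone: the engineer can take at most 2 across per trip to the lab module, so moving all 4 needs at least 2 loaded trips out, with a return between consecutive ones — at least 3 crossings.
The safety rule pushes this higher. Following every safe sequence of crossings, the most of the 4 that can be at the lab module as the airlock pod arrives there on crossing 3 is 3 — never all 4.
So no plan with fewer than 5 crossings exists, and this one achieves 5:
1. Engineer goes to the lab module with the oxidiser and the solvent jar.  [the storage bay: the base flask, the catalyst vial | the lab module: the oxidiser, the solvent jar]
2. Engineer goes back to the storage bay with the solvent jar.  [the storage bay: the base flask, the catalyst vial, the solvent jar | the lab module: the oxidiser]
3. Engineer goes to the lab module with the base flask and the catalyst vial.  [the storage bay: the solvent jar | the lab module: the base flask, the catalyst vial, the oxidiser]
4. Engineer goes back to the storage bay with the oxidiser.  [the storage bay: the oxidiser, the solvent jar | the lab module: the base flask, the catalyst vial]
5. Engineer goes to the lab module with the oxidiser and the solvent jar.  [the storage bay: — | the lab module: the base flask, the catalyst vial, the oxidiser, the solvent jar]

5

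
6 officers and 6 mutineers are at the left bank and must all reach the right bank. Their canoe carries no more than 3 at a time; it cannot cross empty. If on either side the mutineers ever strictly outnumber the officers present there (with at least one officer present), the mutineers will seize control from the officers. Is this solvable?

No

Following every safe sequence of crossings from the start, the most of the 12 that can be at the right bank as the canoe arrives there on crossings 1, 3, 5 is 3, 5, 6 respectively; the best ever achieved is 6 of 12.
From crossing 7 on, no configuration arises that was not already reachable earlier: only 17 distinct safe configurations (who is on which side, and where the canoe is) can ever be reached, none of them has everyone across, and every continuation just revisits them. They are: 0 officers + 0 mutineers across (canoe back at the start); 0 officers + 1 mutineer across (canoe there); 0 officers + 1 mutineer across (canoe back at the start); 0 officers + 2 mutineers across (canoe there); 0 officers + 2 mutineers across (canoe back at the start); 0 officers + 3 mutineers across (canoe there); 0 officers + 3 mutineers across (canoe back at the start); 0 officers + 4 mutineers across (canoe there); 0 officers + 4 mutineers across (canoe back at the start); 0 officers + 5 mutineers across (canoe there); 0 officers + 5 mutineers across (canoe back at the start); 0 officers + 6 mutineers across (canoe there); 1 officer + 1 mutineer across (canoe there); 1 officer + 1 mutineer across (canoe back at the start); 2 officers + 2 mutineers across (canoe there); 2 officers + 2 mutineers across (canoe back at the start); 3 officers + 3 mutineers across (canoe there). So no valid plan exists.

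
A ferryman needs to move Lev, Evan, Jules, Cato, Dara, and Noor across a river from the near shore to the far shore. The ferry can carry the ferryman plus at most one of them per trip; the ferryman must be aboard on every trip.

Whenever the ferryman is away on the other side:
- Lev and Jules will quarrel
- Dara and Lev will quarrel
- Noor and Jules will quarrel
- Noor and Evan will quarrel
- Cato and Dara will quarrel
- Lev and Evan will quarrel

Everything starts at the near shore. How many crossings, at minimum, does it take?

impossible

Whatever the first load, the items left behind include a forbidden pair without the ferryman. No opening move is safe, so no plan exists.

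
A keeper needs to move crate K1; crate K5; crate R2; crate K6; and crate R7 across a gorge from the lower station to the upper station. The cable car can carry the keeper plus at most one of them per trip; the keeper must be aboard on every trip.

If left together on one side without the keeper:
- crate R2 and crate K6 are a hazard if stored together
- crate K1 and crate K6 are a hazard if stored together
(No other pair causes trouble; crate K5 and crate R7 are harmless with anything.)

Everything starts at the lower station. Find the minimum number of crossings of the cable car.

11

Counting alone: the keeper can take at most 1 across per trip to the upper station, so moving all 5 needs at least 5 loaded trips out, with a return between consecutive ones — at least 9 crossings.
The safety rule pushes this higher. Following every safe sequence of crossings, the most of the 5 that can be at the upper station as the cable car arrives there on crossing 9 is 4 — never all 5.
So no plan with fewer than 11 crossings exists, and this one achieves 11:
1. Keeper goes to the upper station with crate K6.
2. Keeper goes back to the lower station alone.
3. Keeper goes to the upper station with crate K1.
4. Keeper goes back to the lower station with crate K6.
5. Keeper goes to the upper station with crate R2.
6. Keeper goes back to the lower station alone.
7. Keeper goes to the upper station with crate K5.
8. Keeper goes back to the lower station alone.
9. Keeper goes to the upper station with crate R7.
10. Keeper goes back to the lower station alone.
11. Keeper goes to the upper station with crate K6.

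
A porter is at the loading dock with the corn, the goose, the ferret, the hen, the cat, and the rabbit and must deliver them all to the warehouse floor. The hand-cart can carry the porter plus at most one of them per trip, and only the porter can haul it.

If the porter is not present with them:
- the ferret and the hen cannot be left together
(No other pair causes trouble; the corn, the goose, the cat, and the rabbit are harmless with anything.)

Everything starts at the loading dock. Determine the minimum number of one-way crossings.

Counting alone: the porter can take at most 1 across per trip to the warehouse floor, so moving all 6 needs at least 6 loaded trips out, with a return between consecutive ones — at least 11 crossings.
The plan below uses exactly 11 crossings, so it is optimal:
1. Porter goes to the warehouse floor with the ferret.
2. Porter goes back to the loading dock alone.
3. Porter goes to the warehouse floor with the corn.
4. Porter goes back to the loading dock alone.
5. Porter goes to the warehouse floor with the goose.
6. Porter goes back to the loading dock alone.
7. Porter goes to the warehouse floor with the cat.
8. Porter goes back to the loading dock alone.
9. Porter goes to the warehouse floor with the rabbit.
10. Porter goes back to the loading dock alone.
11. Porter goes to the warehouse floor with the hen.

11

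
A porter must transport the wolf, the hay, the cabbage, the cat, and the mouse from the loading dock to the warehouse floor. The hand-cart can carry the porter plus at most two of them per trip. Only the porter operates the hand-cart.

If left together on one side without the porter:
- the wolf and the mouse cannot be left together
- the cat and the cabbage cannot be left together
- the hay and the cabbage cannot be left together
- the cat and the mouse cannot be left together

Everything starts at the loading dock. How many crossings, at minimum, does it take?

Counting alone: the porter can take at most 2 across per trip to the warehouse floor, so moving all 5 needs at least 3 loaded trips out, with a return between consecutive ones — at least 5 crossings.
The safety rule pushes this higher. Following every safe sequence of crossings, the most of the 5 that can be at the warehouse floor as the hand-cart arrives there on crossing 5 is 4 — never all 5.
So no plan with fewer than 7 crossings exists, and this one achieves 7:
1. Porter goes to the warehouse floor with the cabbage and the mouse.  [the loading dock: the cat, the hay, the wolf | the warehouse floor: the cabbage, the mouse]
2. Porter goes back to the loading dock alone.  [the loading dock: the cat, the hay, the wolf | the warehouse floor: the cabbage, the mouse]
3. Porter goes to the warehouse floor with the wolf.  [the loading dock: the cat, the hay | the warehouse floor: the cabbage, the mouse, the wolf]
4. Porter goes back to the loading dock with the mouse.  [the loading dock: the cat, the hay, the mouse | the warehouse floor: the cabbage, the wolf]
5. Porter goes to the warehouse floor with the cat and the hay.  [the loading dock: the mouse | the warehouse floor: the cabbage, the cat, the hay, the wolf]
6. Porter goes back to the loading dock with the cabbage.  [the loading dock: the cabbage, the mouse | the warehouse floor: the cat, the hay, the wolf]
7. Porter goes to the warehouse floor with the cabbage and the mouse.  [the loading dock: — | the warehouse floor: the cabbage, the cat, the hay, the mouse, the wolf]

7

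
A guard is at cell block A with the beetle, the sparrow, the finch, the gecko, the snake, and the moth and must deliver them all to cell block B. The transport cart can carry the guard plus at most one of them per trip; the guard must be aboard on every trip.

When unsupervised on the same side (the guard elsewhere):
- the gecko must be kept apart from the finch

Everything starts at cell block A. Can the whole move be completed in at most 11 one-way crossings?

Yes

Yes — this plan uses 11 crossings (≤ 11):
1. Guard goes to cell block B with the finch.
2. Guard goes back to cell block A alone.
3. Guard goes to cell block B with the beetle.
4. Guard goes back to cell block A alone.
5. Guard goes to cell block B with the sparrow.
6. Guard goes back to cell block A alone.
7. Guard goes to cell block B with the snake.
8. Guard goes back to cell block A alone.
9. Guard goes to cell block B with the moth.
10. Guard goes back to cell block A alone.
11. Guard goes to cell block B with the gecko.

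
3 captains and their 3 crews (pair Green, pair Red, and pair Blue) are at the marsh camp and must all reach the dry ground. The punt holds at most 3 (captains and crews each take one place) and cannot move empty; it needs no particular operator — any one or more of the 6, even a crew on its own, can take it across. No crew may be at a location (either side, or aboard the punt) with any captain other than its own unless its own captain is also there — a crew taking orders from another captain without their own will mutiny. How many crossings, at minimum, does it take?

Counting alone: each trip to the dry ground takes at most 3 across and each return brings at least 1 back, so after t trips out (and t−1 returns) at most 3t − (t−1) of the 6 are across; that first reaches 6 at t = 3, so at least 5 crossings are needed.
The plan below uses exactly 5 crossings, so it is optimal:
1. captain Green and crew Green cross → the dry ground.
2. captain Green crosses ← the marsh camp.
3. captain Blue, captain Green, and captain Red cross → the dry ground.
4. crew Green crosses ← the marsh camp.
5. crew Blue, crew Green, and crew Red cross → the dry ground.

5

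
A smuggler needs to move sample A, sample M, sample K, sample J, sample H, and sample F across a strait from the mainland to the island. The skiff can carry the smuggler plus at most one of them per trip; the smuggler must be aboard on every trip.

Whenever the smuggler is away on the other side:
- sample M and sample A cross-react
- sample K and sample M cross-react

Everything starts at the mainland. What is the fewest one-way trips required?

13

Counting alone: the smuggler can take at most 1 across per trip to the island, so moving all 6 needs at least 6 loaded trips out, with a return between consecutive ones — at least 11 crossings.
The safety rule pushes this higher. Following every safe sequence of crossings, the most of the 6 that can be at the island as the skiff arrives there on crossing 11 is 5 — never all 6.
So no plan with fewer than 13 crossings exists, and this one achieves 13:
1. Smuggler goes to the island with sample M.  [the mainland: sample A, sample F, sample H, sample J, sample K | the island: sample M]
2. Smuggler goes back to the mainland alone.  [the mainland: sample A, sample F, sample H, sample J, sample K | the island: sample M]
3. Smuggler goes to the island with sample A.  [the mainland: sample F, sample H, sample J, sample K | the island: sample A, sample M]
4. Smuggler goes back to the mainland with sample M.  [the mainland: sample F, sample H, sample J, sample K, sample M | the island: sample A]
5. Smuggler goes to the island with sample K.  [the mainland: sample F, sample H, sample J, sample M | the island: sample A, sample K]
6. Smuggler goes back to the mainland alone.  [the mainland: sample F, sample H, sample J, sample M | the island: sample A, sample K]
7. Smuggler goes to the island with sample J.  [the mainland: sample F, sample H, sample M | the island: sample A, sample J, sample K]
8. Smuggler goes back to the mainland alone.  [the mainland: sample F, sample H, sample M | the island: sample A, sample J, sample K]
9. Smuggler goes to the island with sample H.  [the mainland: sample F, sample M | the island: sample A, sample H, sample J, sample K]
10. Smuggler goes back to the mainland alone.  [the mainland: sample F, sample M | the island: sample A, sample H, sample J, sample K]
11. Smuggler goes to the island with sample F.  [the mainland: sample M | the island: sample A, sample F, sample H, sample J, sample K]
12. Smuggler goes back to the mainland alone.  [the mainland: sample M | the island: sample A, sample F, sample H, sample J, sample K]
13. Smuggler goes to the island with sample M.  [the mainland: — | the island: sample A, sample F, sample H, sample J, sample K, sample M]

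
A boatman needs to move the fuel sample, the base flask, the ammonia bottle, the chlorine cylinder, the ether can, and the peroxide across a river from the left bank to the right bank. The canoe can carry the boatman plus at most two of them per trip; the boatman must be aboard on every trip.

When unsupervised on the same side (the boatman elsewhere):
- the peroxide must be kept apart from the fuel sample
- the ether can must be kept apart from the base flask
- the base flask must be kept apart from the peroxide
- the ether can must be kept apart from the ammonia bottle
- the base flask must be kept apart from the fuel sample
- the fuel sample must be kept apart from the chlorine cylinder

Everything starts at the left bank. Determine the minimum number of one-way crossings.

Whatever the first load, the items left behind include a forbidden pair without the boatman. No opening move is safe, so no plan exists.

impossible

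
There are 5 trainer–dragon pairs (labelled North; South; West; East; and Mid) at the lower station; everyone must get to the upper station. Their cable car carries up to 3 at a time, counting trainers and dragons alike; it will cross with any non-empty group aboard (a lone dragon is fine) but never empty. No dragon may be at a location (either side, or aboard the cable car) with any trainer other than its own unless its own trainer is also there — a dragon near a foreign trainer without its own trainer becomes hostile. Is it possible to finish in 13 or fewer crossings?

Yes — this plan uses 11 crossings (≤ 13):
1. dragon North and trainer North cross → the upper station.
2. trainer North crosses ← the lower station.
3. dragon East, dragon South, and dragon West cross → the upper station.
4. dragon North crosses ← the lower station.
5. trainer East, trainer South, and trainer West cross → the upper station.
6. dragon South and trainer South cross ← the lower station.
7. trainer Mid, trainer North, and trainer South cross → the upper station.
8. dragon West crosses ← the lower station.
9. dragon North and dragon South cross → the upper station.
10. dragon North crosses ← the lower station.
11. dragon Mid, dragon North, and dragon West cross → the upper station.

Yes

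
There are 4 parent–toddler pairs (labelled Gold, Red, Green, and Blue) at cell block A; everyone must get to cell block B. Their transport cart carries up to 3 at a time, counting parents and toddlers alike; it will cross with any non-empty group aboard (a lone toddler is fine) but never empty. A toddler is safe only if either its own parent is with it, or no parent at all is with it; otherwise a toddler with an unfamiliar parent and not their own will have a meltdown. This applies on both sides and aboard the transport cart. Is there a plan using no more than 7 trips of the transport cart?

Counting alone: each trip to cell block B takes at most 3 across and each return brings at least 1 back, so after t trips out (and t−1 returns) at most 3t − (t−1) of the 8 are across; that first reaches 8 at t = 4, so at least 7 crossings are needed.
The safety rule pushes this higher. Following every safe sequence of crossings, the most of the 8 that can be at cell block B as the transport cart arrives there on crossing 7 is 7 — never all 8.
So the move cannot be finished within 7 crossings. (The shortest complete plan takes 9:)
1. parent Gold and toddler Gold cross → cell block B.
2. parent Gold crosses ← cell block A.
3. parent Gold, parent Red, and toddler Red cross → cell block B.
4. parent Gold and toddler Gold cross ← cell block A.
5. parent Blue, parent Gold, and parent Green cross → cell block B.
6. toddler Red crosses ← cell block A.
7. toddler Gold and toddler Red cross → cell block B.
8. toddler Gold crosses ← cell block A.
9. toddler Blue, toddler Gold, and toddler Green cross → cell block B.

No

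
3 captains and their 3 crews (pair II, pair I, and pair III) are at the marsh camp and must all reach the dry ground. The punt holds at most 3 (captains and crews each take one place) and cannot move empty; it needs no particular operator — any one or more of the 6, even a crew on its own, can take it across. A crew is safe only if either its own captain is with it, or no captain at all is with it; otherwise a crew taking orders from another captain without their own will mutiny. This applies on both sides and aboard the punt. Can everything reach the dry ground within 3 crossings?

No

Counting alone: each trip to the dry ground takes at most 3 across and each return brings at least 1 back, so after t trips out (and t−1 returns) at most 3t − (t−1) of the 6 are across; that first reaches 6 at t = 3, so at least 5 crossings are needed.
Since 3 < 5, 3 crossings cannot be enough. (The shortest complete plan in fact takes 5:)
1. captain II and crew II cross → the dry ground.
2. captain II crosses ← the marsh camp.
3. captain I, captain II, and captain III cross → the dry ground.
4. crew II crosses ← the marsh camp.
5. crew I, crew II, and crew III cross → the dry ground.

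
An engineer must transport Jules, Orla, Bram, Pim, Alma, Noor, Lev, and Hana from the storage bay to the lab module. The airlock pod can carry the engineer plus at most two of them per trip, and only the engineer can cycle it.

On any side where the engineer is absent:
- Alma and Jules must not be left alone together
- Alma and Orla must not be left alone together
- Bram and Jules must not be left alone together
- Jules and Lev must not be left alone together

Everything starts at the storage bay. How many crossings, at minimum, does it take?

Counting alone: the engineer can take at most 2 across per trip to the lab module, so moving all 8 needs at least 4 loaded trips out, with a return between consecutive ones — at least 7 crossings.
The safety rule pushes this higher. Following every safe sequence of crossings, the most of the 8 that can be at the lab module as the airlock pod arrives there on crossing 7 is 7 — never all 8.
So no plan with fewer than 9 crossings exists, and this one achieves 9:
1. Engineer goes to the lab module with Jules and Orla.  [the storage bay: Alma, Bram, Hana, Lev, Noor, Pim | the lab module: Jules, Orla]
2. Engineer goes back to the storage bay alone.  [the storage bay: Alma, Bram, Hana, Lev, Noor, Pim | the lab module: Jules, Orla]
3. Engineer goes to the lab module with Pim.  [the storage bay: Alma, Bram, Hana, Lev, Noor | the lab module: Jules, Orla, Pim]
4. Engineer goes back to the storage bay alone.  [the storage bay: Alma, Bram, Hana, Lev, Noor | the lab module: Jules, Orla, Pim]
5. Engineer goes to the lab module with Hana and Noor.  [the storage bay: Alma, Bram, Lev | the lab module: Hana, Jules, Noor, Orla, Pim]
6. Engineer goes back to the storage bay alone.  [the storage bay: Alma, Bram, Lev | the lab module: Hana, Jules, Noor, Orla, Pim]
7. Engineer goes to the lab module with Bram and Lev.  [the storage bay: Alma | the lab module: Bram, Hana, Jules, Lev, Noor, Orla, Pim]
8. Engineer goes back to the storage bay with Jules.  [the storage bay: Alma, Jules | the lab module: Bram, Hana, Lev, Noor, Orla, Pim]
9. Engineer goes to the lab module with Alma and Jules.  [the storage bay: — | the lab module: Alma, Bram, Hana, Jules, Lev, Noor, Orla, Pim]

9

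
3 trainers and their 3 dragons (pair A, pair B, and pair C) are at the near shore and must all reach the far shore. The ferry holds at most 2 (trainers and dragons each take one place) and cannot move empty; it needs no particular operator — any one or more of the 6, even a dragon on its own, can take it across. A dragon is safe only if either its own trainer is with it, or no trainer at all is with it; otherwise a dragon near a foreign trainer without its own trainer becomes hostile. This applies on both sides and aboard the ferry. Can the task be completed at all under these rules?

1. dragon A and trainer A cross → the far shore.
2. trainer A crosses ← the near shore.
3. dragon B and dragon C cross → the far shore.
4. dragon A crosses ← the near shore.
5. trainer B and trainer C cross → the far shore.
6. dragon B and trainer B cross ← the near shore.
7. trainer A and trainer B cross → the far shore.
8. dragon C crosses ← the near shore.
9. dragon A and dragon B cross → the far shore.
10. trainer C crosses ← the near shore.
11. dragon C and trainer C cross → the far shore.

Yes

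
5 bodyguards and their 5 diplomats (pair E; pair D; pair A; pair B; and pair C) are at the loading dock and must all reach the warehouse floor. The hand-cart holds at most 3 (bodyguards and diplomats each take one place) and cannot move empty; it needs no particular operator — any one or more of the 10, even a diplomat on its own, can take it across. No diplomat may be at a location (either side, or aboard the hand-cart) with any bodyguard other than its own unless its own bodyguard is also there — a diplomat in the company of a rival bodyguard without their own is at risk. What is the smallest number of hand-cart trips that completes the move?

Counting alone: each trip to the warehouse floor takes at most 3 across and each return brings at least 1 back, so after t trips out (and t−1 returns) at most 3t − (t−1) of the 10 are across; that first reaches 10 at t = 5, so at least 9 crossings are needed.
The safety rule pushes this higher. Following every safe sequence of crossings, the most of the 10 that can be at the warehouse floor as the hand-cart arrives there on crossing 9 is 9 — never all 10.
So no plan with fewer than 11 crossings exists, and this one achieves 11:
1. bodyguard E and diplomat E cross → the warehouse floor.
2. bodyguard E crosses ← the loading dock.
3. diplomat A, diplomat B, and diplomat D cross → the warehouse floor.
4. diplomat E crosses ← the loading dock.
5. bodyguard A, bodyguard B, and bodyguard D cross → the warehouse floor.
6. bodyguard D and diplomat D cross ← the loading dock.
7. bodyguard C, bodyguard D, and bodyguard E cross → the warehouse floor.
8. diplomat A crosses ← the loading dock.
9. diplomat D and diplomat E cross → the warehouse floor.
10. diplomat E crosses ← the loading dock.
11. diplomat A, diplomat C, and diplomat E cross → the warehouse floor.

11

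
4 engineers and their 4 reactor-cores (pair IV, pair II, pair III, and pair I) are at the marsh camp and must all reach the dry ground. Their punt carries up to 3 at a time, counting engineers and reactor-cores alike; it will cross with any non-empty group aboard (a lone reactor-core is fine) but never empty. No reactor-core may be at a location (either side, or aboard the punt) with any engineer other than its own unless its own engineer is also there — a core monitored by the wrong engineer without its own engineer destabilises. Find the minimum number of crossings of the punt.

Counting alone: each trip to the dry ground takes at most 3 across and each return brings at least 1 back, so after t trips out (and t−1 returns) at most 3t − (t−1) of the 8 are across; that first reaches 8 at t = 4, so at least 7 crossings are needed.
The safety rule pushes this higher. Following every safe sequence of crossings, the most of the 8 that can be at the dry ground as the punt arrives there on crossing 7 is 7 — never all 8.
So no plan with fewer than 9 crossings exists, and this one achieves 9:
1. engineer IV and reactor-core IV cross → the dry ground.
2. engineer IV crosses ← the marsh camp.
3. engineer II, engineer IV, and reactor-core II cross → the dry ground.
4. engineer IV and reactor-core IV cross ← the marsh camp.
5. engineer I, engineer III, and engineer IV cross → the dry ground.
6. reactor-core II crosses ← the marsh camp.
7. reactor-core II and reactor-core IV cross → the dry ground.
8. reactor-core IV crosses ← the marsh camp.
9. reactor-core I, reactor-core III, and reactor-core IV cross → the dry ground.

9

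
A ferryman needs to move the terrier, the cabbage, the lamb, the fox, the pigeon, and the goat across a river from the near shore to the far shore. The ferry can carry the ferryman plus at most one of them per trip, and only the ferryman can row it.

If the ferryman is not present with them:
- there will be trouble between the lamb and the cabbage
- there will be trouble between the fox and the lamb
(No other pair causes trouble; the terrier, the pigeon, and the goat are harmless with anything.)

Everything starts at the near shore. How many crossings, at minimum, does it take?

13

Counting alone: the ferryman can take at most 1 across per trip to the far shore, so moving all 6 needs at least 6 loaded trips out, with a return between consecutive ones — at least 11 crossings.
The safety rule pushes this higher. Following every safe sequence of crossings, the most of the 6 that can be at the far shore as the ferry arrives there on crossing 11 is 5 — never all 6.
So no plan with fewer than 13 crossings exists, and this one achieves 13:
1. Ferryman goes to the far shore with the lamb.  [the near shore: the cabbage, the fox, the goat, the pigeon, the terrier | the far shore: the lamb]
2. Ferryman goes back to the near shore alone.  [the near shore: the cabbage, the fox, the goat, the pigeon, the terrier | the far shore: the lamb]
3. Ferryman goes to the far shore with the terrier.  [the near shore: the cabbage, the fox, the goat, the pigeon | the far shore: the lamb, the terrier]
4. Ferryman goes back to the near shore alone.  [the near shore: the cabbage, the fox, the goat, the pigeon | the far shore: the lamb, the terrier]
5. Ferryman goes to the far shore with the cabbage.  [the near shore: the fox, the goat, the pigeon | the far shore: the cabbage, the lamb, the terrier]
6. Ferryman goes back to the near shore with the lamb.  [the near shore: the fox, the goat, the lamb, the pigeon | the far shore: the cabbage, the terrier]
7. Ferryman goes to the far shore with the fox.  [the near shore: the goat, the lamb, the pigeon | the far shore: the cabbage, the fox, the terrier]
8. Ferryman goes back to the near shore alone.  [the near shore: the goat, the lamb, the pigeon | the far shore: the cabbage, the fox, the terrier]
9. Ferryman goes to the far shore with the pigeon.  [the near shore: the goat, the lamb | the far shore: the cabbage, the fox, the pigeon, the terrier]
10. Ferryman goes back to the near shore alone.  [the near shore: the goat, the lamb | the far shore: the cabbage, the fox, the pigeon, the terrier]
11. Ferryman goes to the far shore with the goat.  [the near shore: the lamb | the far shore: the cabbage, the fox, the goat, the pigeon, the terrier]
12. Ferryman goes back to the near shore alone.  [the near shore: the lamb | the far shore: the cabbage, the fox, the goat, the pigeon, the terrier]
13. Ferryman goes to the far shore with the lamb.  [the near shore: — | the far shore: the cabbage, the fox, the goat, the lamb, the pigeon, the terrier]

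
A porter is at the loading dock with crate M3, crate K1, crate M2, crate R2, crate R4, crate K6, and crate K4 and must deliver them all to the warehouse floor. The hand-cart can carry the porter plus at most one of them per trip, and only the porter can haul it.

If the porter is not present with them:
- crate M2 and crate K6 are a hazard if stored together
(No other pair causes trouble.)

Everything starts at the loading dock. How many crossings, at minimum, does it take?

13

Counting alone: the porter can take at most 1 across per trip to the warehouse floor, so moving all 7 needs at least 7 loaded trips out, with a return between consecutive ones — at least 13 crossings.
The plan below uses exactly 13 crossings, so it is optimal:
1. Porter goes to the warehouse floor with crate M2.  [the loading dock: crate K1, crate K4, crate K6, crate M3, crate R2, crate R4 | the warehouse floor: crate M2]
2. Porter goes back to the loading dock alone.  [the loading dock: crate K1, crate K4, crate K6, crate M3, crate R2, crate R4 | the warehouse floor: crate M2]
3. Porter goes to the warehouse floor with crate M3.  [the loading dock: crate K1, crate K4, crate K6, crate R2, crate R4 | the warehouse floor: crate M2, crate M3]
4. Porter goes back to the loading dock alone.  [the loading dock: crate K1, crate K4, crate K6, crate R2, crate R4 | the warehouse floor: crate M2, crate M3]
5. Porter goes to the warehouse floor with crate K1.  [the loading dock: crate K4, crate K6, crate R2, crate R4 | the warehouse floor: crate K1, crate M2, crate M3]
6. Porter goes back to the loading dock alone.  [the loading dock: crate K4, crate K6, crate R2, crate R4 | the warehouse floor: crate K1, crate M2, crate M3]
7. Porter goes to the warehouse floor with crate R2.  [the loading dock: crate K4, crate K6, crate R4 | the warehouse floor: crate K1, crate M2, crate M3, crate R2]
8. Porter goes back to the loading dock alone.  [the loading dock: crate K4, crate K6, crate R4 | the warehouse floor: crate K1, crate M2, crate M3, crate R2]
9. Porter goes to the warehouse floor with crate R4.  [the loading dock: crate K4, crate K6 | the warehouse floor: crate K1, crate M2, crate M3, crate R2, crate R4]
10. Porter goes back to the loading dock alone.  [the loading dock: crate K4, crate K6 | the warehouse floor: crate K1, crate M2, crate M3, crate R2, crate R4]
11. Porter goes to the warehouse floor with crate K4.  [the loading dock: crate K6 | the warehouse floor: crate K1, crate K4, crate M2, crate M3, crate R2, crate R4]
12. Porter goes back to the loading dock alone.  [the loading dock: crate K6 | the warehouse floor: crate K1, crate K4, crate M2, crate M3, crate R2, crate R4]
13. Porter goes to the warehouse floor with crate K6.  [the loading dock: — | the warehouse floor: crate K1, crate K4, crate K6, crate M2, crate M3, crate R2, crate R4]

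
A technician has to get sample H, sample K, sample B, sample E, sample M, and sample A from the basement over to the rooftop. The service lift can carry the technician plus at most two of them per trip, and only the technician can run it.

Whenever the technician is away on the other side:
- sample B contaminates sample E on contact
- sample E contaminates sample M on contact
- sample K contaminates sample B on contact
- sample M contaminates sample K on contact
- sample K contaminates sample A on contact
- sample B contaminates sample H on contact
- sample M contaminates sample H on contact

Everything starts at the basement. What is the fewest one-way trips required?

impossible

Whatever the first load, the items left behind include a forbidden pair without the technician. No opening move is safe, so no plan exists.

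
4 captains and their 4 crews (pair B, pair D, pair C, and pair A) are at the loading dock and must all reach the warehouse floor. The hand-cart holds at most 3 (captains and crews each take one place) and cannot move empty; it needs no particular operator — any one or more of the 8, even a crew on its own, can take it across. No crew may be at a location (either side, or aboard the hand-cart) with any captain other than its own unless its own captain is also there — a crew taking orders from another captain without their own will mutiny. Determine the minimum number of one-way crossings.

9

Counting alone: each trip to the warehouse floor takes at most 3 across and each return brings at least 1 back, so after t trips out (and t−1 returns) at most 3t − (t−1) of the 8 are across; that first reaches 8 at t = 4, so at least 7 crossings are needed.
The safety rule pushes this higher. Following every safe sequence of crossings, the most of the 8 that can be at the warehouse floor as the hand-cart arrives there on crossing 7 is 7 — never all 8.
So no plan with fewer than 9 crossings exists, and this one achieves 9:
1. captain B and crew B cross → the warehouse floor.
2. captain B crosses ← the loading dock.
3. captain B, captain D, and crew D cross → the warehouse floor.
4. captain B and crew B cross ← the loading dock.
5. captain A, captain B, and captain C cross → the warehouse floor.
6. crew D crosses ← the loading dock.
7. crew B and crew D cross → the warehouse floor.
8. crew B crosses ← the loading dock.
9. crew A, crew B, and crew C cross → the warehouse floor.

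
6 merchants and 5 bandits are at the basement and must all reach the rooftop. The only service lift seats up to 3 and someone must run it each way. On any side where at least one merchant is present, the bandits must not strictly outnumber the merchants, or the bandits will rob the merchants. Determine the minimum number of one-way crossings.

Counting alone: each trip to the rooftop takes at most 3 across and each return brings at least 1 back, so after t trips out (and t−1 returns) at most 3t − (t−1) of the 11 are across; that first reaches 11 at t = 5, so at least 9 crossings are needed.
The plan below uses exactly 9 crossings, so it is optimal:
1. 3 bandits → the rooftop.  (the basement: 6M 2B; the rooftop: 0M 3B)
2. 1 bandit ← the basement.  (the basement: 6M 3B; the rooftop: 0M 2B)
3. 3 merchants → the rooftop.  (the basement: 3M 3B; the rooftop: 3M 2B)
4. 1 merchant ← the basement.  (the basement: 4M 3B; the rooftop: 2M 2B)
5. 2 merchants and 1 bandit → the rooftop.  (the basement: 2M 2B; the rooftop: 4M 3B)
6. 1 merchant ← the basement.  (the basement: 3M 2B; the rooftop: 3M 3B)
7. 2 merchants and 1 bandit → the rooftop.  (the basement: 1M 1B; the rooftop: 5M 4B)
8. 1 merchant ← the basement.  (the basement: 2M 1B; the rooftop: 4M 4B)
9. 2 merchants and 1 bandit → the rooftop.  (the basement: 0M 0B; the rooftop: 6M 5B)

9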